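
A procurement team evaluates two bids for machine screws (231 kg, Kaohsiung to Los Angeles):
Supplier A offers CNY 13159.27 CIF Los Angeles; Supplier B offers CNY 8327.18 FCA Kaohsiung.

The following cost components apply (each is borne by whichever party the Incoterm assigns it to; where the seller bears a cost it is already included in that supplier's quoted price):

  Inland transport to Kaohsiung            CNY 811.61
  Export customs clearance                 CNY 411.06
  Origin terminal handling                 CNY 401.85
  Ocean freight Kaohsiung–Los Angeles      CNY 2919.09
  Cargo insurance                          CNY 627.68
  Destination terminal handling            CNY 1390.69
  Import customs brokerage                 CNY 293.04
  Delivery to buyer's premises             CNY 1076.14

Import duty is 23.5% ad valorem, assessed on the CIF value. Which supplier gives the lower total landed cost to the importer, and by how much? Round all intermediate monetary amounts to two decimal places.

Supplier B is cheaper by CNY 1091.09

Supplier A (CIF):
The CIF price already equals the CIF value: 13159.27
Import duty = 13159.27 × 23.5% = 3092.43
Buyer bears (A): 1390.69 + 293.04 + 1076.14 = 2759.87
Landed cost (A) = invoice 13159.27 + 2759.87 + duty 3092.43 = 19011.57
Supplier B (FCA):
CIF value = FCA price + origin terminal + freight + insurance = 8327.18 + 401.85 + 2919.09 + 627.68 = 12275.80
Import duty = 12275.80 × 23.5% = 2884.81
Buyer bears (B): 401.85 + 2919.09 + 627.68 + 1390.69 + 293.04 + 1076.14 = 6708.49
Landed cost (B) = invoice 8327.18 + 6708.49 + duty 2884.81 = 17920.48
Difference = |19011.57 − 17920.48| = 1091.09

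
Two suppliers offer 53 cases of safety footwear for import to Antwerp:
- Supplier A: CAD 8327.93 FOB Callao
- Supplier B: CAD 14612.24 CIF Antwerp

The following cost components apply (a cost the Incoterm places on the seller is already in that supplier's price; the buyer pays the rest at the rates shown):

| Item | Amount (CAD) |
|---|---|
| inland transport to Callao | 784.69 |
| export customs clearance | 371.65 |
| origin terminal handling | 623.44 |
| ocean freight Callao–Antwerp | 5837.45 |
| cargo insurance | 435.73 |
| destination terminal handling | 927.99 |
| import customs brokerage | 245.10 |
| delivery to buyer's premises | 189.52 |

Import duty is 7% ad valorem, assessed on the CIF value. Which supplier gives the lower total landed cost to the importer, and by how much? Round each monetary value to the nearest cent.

Supplier A (FOB):
CIF value = FOB price + freight + insurance = 8327.93 + 5837.45 + 435.73 = 14601.11
Import duty = 14601.11 × 7% = 1022.08
Buyer bears (A): 5837.45 + 435.73 + 927.99 + 245.10 + 189.52 = 7635.79
Landed cost (A) = invoice 8327.93 + 7635.79 + duty 1022.08 = 16985.80
Supplier B (CIF):
The CIF price already equals the CIF value: 14612.24
Import duty = 14612.24 × 7% = 1022.86
Buyer bears (B): 927.99 + 245.10 + 189.52 = 1362.61
Landed cost (B) = invoice 14612.24 + 1362.61 + duty 1022.86 = 16997.71
Difference = |16985.80 − 16997.71| = 11.91

Supplier A is cheaper by CAD 11.91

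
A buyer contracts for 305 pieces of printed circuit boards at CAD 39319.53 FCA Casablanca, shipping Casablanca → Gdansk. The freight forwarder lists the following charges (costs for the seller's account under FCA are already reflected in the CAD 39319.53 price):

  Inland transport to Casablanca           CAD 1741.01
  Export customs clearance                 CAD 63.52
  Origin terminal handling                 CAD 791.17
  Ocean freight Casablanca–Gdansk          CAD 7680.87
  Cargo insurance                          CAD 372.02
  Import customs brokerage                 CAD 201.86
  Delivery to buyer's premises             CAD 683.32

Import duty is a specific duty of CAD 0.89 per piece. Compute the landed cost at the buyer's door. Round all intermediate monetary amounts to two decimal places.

Total landed cost: CAD 49320.22

FCA: the seller delivers export-cleared goods to the carrier; the buyer bears costs from that point.
Already in the invoice (seller's account under FCA): inland to port, export clearance — exclude.
CIF value = FCA price + origin terminal + freight + insurance = 39319.53 + 791.17 + 7680.87 + 372.02 = 48163.59
Import duty = 305 × 0.89 = 271.45
Buyer bears: origin terminal 791.17 + freight 7680.87 + insurance 372.02 + brokerage 201.86 + delivery 683.32 + duty 271.45 = 10000.69
Landed cost = invoice 39319.53 + 10000.69 = 49320.22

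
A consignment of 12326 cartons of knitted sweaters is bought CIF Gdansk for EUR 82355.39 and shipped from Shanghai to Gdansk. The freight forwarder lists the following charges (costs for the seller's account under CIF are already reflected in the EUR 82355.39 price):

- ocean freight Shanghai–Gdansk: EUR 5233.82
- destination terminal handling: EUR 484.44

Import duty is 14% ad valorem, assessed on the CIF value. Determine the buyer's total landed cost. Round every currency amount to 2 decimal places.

CIF: the seller pays costs through ocean freight and marine insurance to the destination port.
Already in the invoice (seller's account under CIF): freight — exclude.
The CIF price already equals the CIF value: 82355.39
Import duty = 82355.39 × 14% = 11529.75
Buyer bears: destination terminal 484.44 + duty 11529.75 = 12014.19
Landed cost = invoice 82355.39 + 12014.19 = 94369.58

Total landed cost: EUR 94369.58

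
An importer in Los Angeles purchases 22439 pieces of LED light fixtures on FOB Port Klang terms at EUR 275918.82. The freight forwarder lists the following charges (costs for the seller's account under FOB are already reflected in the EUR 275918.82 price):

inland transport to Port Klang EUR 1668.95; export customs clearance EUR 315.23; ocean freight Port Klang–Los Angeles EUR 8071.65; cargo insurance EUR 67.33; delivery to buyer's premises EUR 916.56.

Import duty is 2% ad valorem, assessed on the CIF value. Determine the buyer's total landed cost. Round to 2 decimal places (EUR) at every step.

Total landed cost: EUR 290655.52

FOB: the seller bears costs until goods are on board at the origin port; the buyer bears freight, insurance and all costs thereafter.
Already in the invoice (seller's account under FOB): inland to port, export clearance — exclude.
CIF value = FOB price + freight + insurance = 275918.82 + 8071.65 + 67.33 = 284057.80
Import duty = 284057.80 × 2% = 5681.16
Buyer bears: freight 8071.65 + insurance 67.33 + delivery 916.56 + duty 5681.16 = 14736.70
Landed cost = invoice 275918.82 + 14736.70 = 290655.52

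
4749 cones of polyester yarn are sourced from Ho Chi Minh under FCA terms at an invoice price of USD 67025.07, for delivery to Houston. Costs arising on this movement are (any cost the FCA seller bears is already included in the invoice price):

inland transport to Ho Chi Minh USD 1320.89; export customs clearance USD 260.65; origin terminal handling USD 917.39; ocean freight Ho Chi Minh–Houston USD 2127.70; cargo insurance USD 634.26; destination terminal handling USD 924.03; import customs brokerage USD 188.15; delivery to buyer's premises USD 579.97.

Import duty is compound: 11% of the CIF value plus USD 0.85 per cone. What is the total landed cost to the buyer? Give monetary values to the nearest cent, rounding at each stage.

FCA: the seller delivers export-cleared goods to the carrier; the buyer bears costs from that point.
Already in the invoice (seller's account under FCA): inland to port, export clearance — exclude.
CIF value = FCA price + origin terminal + freight + insurance = 67025.07 + 917.39 + 2127.70 + 634.26 = 70704.42
Ad valorem component: 70704.42 × 11% = 7777.49
Specific component: 4749 × 0.85 = 4036.65
Import duty = 7777.49 + 4036.65 = 11814.14
Buyer bears: origin terminal 917.39 + freight 2127.70 + insurance 634.26 + destination terminal 924.03 + brokerage 188.15 + delivery 579.97 + duty 11814.14 = 17185.64
Landed cost = invoice 67025.07 + 17185.64 = 84210.71

Total landed cost: USD 84210.71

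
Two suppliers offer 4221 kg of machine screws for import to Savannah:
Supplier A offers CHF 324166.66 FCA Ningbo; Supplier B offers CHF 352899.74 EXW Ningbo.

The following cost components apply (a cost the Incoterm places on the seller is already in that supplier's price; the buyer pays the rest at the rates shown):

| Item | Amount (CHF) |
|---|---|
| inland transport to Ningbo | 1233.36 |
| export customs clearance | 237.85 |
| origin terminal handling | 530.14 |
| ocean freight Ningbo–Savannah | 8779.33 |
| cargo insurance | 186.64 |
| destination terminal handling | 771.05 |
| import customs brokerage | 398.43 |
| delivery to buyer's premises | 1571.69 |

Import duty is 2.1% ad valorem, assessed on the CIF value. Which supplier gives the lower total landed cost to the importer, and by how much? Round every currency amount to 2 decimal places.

Supplier A (FCA):
CIF value = FCA price + origin terminal + freight + insurance = 324166.66 + 530.14 + 8779.33 + 186.64 = 333662.77
Import duty = 333662.77 × 2.1% = 7006.92
Buyer bears (A): 530.14 + 8779.33 + 186.64 + 771.05 + 398.43 + 1571.69 = 12237.28
Landed cost (A) = invoice 324166.66 + 12237.28 + duty 7006.92 = 343410.86
Supplier B (EXW):
CIF value = EXW price + inland to port + export clearance + origin terminal + freight + insurance = 352899.74 + 1233.36 + 237.85 + 530.14 + 8779.33 + 186.64 = 363867.06
Import duty = 363867.06 × 2.1% = 7641.21
Buyer bears (B): 1233.36 + 237.85 + 530.14 + 8779.33 + 186.64 + 771.05 + 398.43 + 1571.69 = 13708.49
Landed cost (B) = invoice 352899.74 + 13708.49 + duty 7641.21 = 374249.44
Difference = |343410.86 − 374249.44| = 30838.58

Supplier A is cheaper by CHF 30838.58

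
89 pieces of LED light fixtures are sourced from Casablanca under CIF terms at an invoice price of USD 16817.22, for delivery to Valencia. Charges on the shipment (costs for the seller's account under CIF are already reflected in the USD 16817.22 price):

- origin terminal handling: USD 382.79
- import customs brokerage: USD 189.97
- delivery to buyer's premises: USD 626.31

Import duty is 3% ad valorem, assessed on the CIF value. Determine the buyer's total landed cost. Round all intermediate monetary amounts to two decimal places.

CIF: the seller pays costs through ocean freight and marine insurance to the destination port.
Already in the invoice (seller's account under CIF): origin terminal — exclude.
The CIF price already equals the CIF value: 16817.22
Import duty = 16817.22 × 3% = 504.52
Buyer bears: brokerage 189.97 + delivery 626.31 + duty 504.52 = 1320.80
Landed cost = invoice 16817.22 + 1320.80 = 18138.02

Total landed cost: USD 18138.02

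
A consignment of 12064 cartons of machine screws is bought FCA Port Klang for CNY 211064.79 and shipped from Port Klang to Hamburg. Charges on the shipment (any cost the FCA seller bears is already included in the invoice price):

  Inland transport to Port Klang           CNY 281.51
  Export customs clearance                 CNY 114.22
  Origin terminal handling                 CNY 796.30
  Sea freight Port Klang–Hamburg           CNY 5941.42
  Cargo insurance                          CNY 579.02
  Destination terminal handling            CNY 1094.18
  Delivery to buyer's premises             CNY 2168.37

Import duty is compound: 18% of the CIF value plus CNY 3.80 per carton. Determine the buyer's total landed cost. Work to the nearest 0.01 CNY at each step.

FCA: the seller delivers export-cleared goods to the carrier; the buyer bears costs from that point.
Already in the invoice (seller's account under FCA): inland to port, export clearance — exclude.
CIF value = FCA price + origin terminal + freight + insurance = 211064.79 + 796.30 + 5941.42 + 579.02 = 218381.53
Ad valorem component: 218381.53 × 18% = 39308.68
Specific component: 12064 × 3.80 = 45843.20
Import duty = 39308.68 + 45843.20 = 85151.88
Buyer bears: origin terminal 796.30 + freight 5941.42 + insurance 579.02 + destination terminal 1094.18 + delivery 2168.37 + duty 85151.88 = 95731.17
Landed cost = invoice 211064.79 + 95731.17 = 306795.96

Total landed cost: CNY 306795.96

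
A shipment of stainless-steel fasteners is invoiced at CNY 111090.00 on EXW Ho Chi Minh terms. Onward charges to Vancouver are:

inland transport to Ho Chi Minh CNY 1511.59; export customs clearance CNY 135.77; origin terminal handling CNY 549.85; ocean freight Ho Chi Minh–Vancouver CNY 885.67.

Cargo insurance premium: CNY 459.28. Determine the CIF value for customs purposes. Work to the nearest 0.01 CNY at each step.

CIF value: CNY 114632.16

CIF = EXW price + pre-shipment costs + freight + insurance
CIF = 111090.00 + 1511.59 + 135.77 + 549.85 + 885.67 + 459.28 = 114632.16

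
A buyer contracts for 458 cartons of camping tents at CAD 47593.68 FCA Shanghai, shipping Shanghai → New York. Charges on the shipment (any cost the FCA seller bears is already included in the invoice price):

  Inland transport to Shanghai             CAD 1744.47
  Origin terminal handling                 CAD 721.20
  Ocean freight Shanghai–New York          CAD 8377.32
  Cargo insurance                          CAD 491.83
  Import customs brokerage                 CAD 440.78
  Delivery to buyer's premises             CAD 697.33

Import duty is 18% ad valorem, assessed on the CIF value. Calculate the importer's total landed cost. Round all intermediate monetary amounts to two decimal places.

FCA: the seller delivers export-cleared goods to the carrier; the buyer bears costs from that point.
Already in the invoice (seller's account under FCA): inland to port — exclude.
CIF value = FCA price + origin terminal + freight + insurance = 47593.68 + 721.20 + 8377.32 + 491.83 = 57184.03
Import duty = 57184.03 × 18% = 10293.13
Buyer bears: origin terminal 721.20 + freight 8377.32 + insurance 491.83 + brokerage 440.78 + delivery 697.33 + duty 10293.13 = 21021.59
Landed cost = invoice 47593.68 + 21021.59 = 68615.27

Total landed cost: CAD 68615.27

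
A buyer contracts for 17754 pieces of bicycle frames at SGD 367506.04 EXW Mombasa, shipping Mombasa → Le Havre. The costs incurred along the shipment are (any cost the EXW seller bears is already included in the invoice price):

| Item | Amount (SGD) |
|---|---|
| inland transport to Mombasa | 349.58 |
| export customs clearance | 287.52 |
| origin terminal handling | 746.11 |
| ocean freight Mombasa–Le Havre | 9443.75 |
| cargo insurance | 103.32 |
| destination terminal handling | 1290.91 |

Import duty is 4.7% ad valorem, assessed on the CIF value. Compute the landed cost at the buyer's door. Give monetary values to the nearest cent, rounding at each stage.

EXW: the seller makes goods available at their premises; the buyer bears all onward costs.
CIF value = EXW price + inland to port + export clearance + origin terminal + freight + insurance = 367506.04 + 349.58 + 287.52 + 746.11 + 9443.75 + 103.32 = 378436.32
Import duty = 378436.32 × 4.7% = 17786.51
Buyer bears: inland to port 349.58 + export clearance 287.52 + origin terminal 746.11 + freight 9443.75 + insurance 103.32 + destination terminal 1290.91 + duty 17786.51 = 30007.70
Landed cost = invoice 367506.04 + 30007.70 = 397513.74

Total landed cost: SGD 397513.74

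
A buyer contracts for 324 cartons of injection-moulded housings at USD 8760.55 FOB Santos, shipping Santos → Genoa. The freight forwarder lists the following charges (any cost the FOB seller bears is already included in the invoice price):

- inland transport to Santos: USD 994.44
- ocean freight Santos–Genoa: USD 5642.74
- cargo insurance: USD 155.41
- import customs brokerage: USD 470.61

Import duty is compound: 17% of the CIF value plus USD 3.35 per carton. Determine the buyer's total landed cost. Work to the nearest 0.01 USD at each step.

Total landed cost: USD 18589.69

FOB: the seller bears costs until goods are on board at the origin port; the buyer bears freight, insurance and all costs thereafter.
Already in the invoice (seller's account under FOB): inland to port — exclude.
CIF value = FOB price + freight + insurance = 8760.55 + 5642.74 + 155.41 = 14558.70
Ad valorem component: 14558.70 × 17% = 2474.98
Specific component: 324 × 3.35 = 1085.40
Import duty = 2474.98 + 1085.40 = 3560.38
Buyer bears: freight 5642.74 + insurance 155.41 + brokerage 470.61 + duty 3560.38 = 9829.14
Landed cost = invoice 8760.55 + 9829.14 = 18589.69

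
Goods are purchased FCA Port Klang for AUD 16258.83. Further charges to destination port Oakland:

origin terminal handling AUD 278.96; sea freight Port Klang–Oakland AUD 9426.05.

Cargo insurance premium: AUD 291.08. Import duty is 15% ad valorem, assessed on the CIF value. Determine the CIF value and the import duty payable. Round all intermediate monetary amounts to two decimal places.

CIF = FCA price + pre-shipment costs + freight + insurance
CIF = 16258.83 + 278.96 + 9426.05 + 291.08 = 26254.92
Import duty = 26254.92 × 15% = 3938.24

CIF value: AUD 26254.92; import duty: AUD 3938.24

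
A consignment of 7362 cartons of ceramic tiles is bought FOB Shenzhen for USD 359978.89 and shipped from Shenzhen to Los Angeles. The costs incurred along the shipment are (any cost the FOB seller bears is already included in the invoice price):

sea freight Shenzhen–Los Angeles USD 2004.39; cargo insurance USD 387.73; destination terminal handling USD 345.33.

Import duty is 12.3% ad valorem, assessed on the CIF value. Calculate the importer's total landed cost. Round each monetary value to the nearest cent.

Total landed cost: USD 407287.97

FOB: the seller bears costs until goods are on board at the origin port; the buyer bears freight, insurance and all costs thereafter.
CIF value = FOB price + freight + insurance = 359978.89 + 2004.39 + 387.73 = 362371.01
Import duty = 362371.01 × 12.3% = 44571.63
Buyer bears: freight 2004.39 + insurance 387.73 + destination terminal 345.33 + duty 44571.63 = 47309.08
Landed cost = invoice 359978.89 + 47309.08 = 407287.97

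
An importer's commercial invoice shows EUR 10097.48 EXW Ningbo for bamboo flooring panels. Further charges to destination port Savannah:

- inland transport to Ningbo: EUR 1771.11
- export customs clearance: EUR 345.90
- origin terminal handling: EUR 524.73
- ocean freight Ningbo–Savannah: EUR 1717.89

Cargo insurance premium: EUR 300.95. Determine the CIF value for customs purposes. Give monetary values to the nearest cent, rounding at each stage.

CIF value: EUR 14758.06

CIF = EXW price + pre-shipment costs + freight + insurance
CIF = 10097.48 + 1771.11 + 345.90 + 524.73 + 1717.89 + 300.95 = 14758.06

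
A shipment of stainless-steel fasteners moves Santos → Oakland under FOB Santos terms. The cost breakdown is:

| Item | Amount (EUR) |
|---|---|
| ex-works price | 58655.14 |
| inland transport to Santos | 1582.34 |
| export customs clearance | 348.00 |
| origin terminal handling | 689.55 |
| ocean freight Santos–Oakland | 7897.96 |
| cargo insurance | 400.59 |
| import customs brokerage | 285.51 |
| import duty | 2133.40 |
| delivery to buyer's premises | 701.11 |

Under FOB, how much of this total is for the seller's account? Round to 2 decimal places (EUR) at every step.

Seller's account: EUR 61275.03

FOB: the seller bears costs until goods are on board at the origin port; the buyer bears freight, insurance and all costs thereafter.
Seller's account: goods 58655.14 + inland to port 1582.34 + export clearance 348.00 + origin terminal 689.55 = 61275.03
Buyer's account: freight 7897.96 + insurance 400.59 + brokerage 285.51 + duty 2133.40 + delivery 701.11 = 11418.57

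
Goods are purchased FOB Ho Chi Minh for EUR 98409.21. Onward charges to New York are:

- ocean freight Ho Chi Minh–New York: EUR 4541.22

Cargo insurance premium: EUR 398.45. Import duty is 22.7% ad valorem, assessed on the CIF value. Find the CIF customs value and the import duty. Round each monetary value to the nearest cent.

CIF = FOB price + freight + insurance
CIF = 98409.21 + 4541.22 + 398.45 = 103348.88
Import duty = 103348.88 × 22.7% = 23460.20

CIF value: EUR 103348.88; import duty: EUR 23460.20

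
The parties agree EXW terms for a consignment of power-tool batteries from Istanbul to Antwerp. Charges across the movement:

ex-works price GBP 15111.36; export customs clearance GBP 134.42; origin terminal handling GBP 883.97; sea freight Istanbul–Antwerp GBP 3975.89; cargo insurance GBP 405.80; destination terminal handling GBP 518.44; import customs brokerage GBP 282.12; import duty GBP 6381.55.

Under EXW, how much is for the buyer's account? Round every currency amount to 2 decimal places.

Buyer's account: GBP 12582.19

EXW: the seller makes goods available at their premises; the buyer bears all onward costs.
Seller's account: goods 15111.36 = 15111.36
Buyer's account: export clearance 134.42 + origin terminal 883.97 + freight 3975.89 + insurance 405.80 + destination terminal 518.44 + brokerage 282.12 + duty 6381.55 = 12582.19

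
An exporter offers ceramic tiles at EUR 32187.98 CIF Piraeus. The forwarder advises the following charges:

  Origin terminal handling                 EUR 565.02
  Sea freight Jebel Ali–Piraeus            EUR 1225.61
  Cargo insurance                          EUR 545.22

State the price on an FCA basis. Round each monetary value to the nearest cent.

From CIF to FCA, the seller no longer bears: origin terminal, freight, insurance.
FCA price = 32187.98 − 565.02 − 1225.61 − 545.22 = 29852.13

FCA price: EUR 29852.13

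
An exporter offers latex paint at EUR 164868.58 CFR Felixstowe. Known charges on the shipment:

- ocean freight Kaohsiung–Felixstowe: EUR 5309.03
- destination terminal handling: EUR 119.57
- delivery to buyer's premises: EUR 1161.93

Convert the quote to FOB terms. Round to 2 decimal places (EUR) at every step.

Not relevant to the conversion: delivery, destination terminal — on the buyer under both terms; not part of either seller's price.
From CFR to FOB, the seller no longer bears: freight.
FOB price = 164868.58 − 5309.03 = 159559.55

FOB price: EUR 159559.55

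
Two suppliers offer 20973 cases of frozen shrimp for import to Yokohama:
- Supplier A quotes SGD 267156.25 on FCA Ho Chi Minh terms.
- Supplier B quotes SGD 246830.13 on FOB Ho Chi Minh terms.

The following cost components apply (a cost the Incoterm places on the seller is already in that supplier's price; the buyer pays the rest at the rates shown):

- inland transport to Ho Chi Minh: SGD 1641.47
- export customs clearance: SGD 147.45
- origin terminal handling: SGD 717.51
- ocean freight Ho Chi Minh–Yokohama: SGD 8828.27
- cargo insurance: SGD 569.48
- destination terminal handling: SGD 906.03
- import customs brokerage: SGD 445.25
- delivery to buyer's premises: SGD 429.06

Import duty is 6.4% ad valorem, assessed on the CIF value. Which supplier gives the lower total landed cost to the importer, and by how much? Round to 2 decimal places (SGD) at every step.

Supplier B is cheaper by SGD 22390.43

Supplier A (FCA):
CIF value = FCA price + origin terminal + freight + insurance = 267156.25 + 717.51 + 8828.27 + 569.48 = 277271.51
Import duty = 277271.51 × 6.4% = 17745.38
Buyer bears (A): 717.51 + 8828.27 + 569.48 + 906.03 + 445.25 + 429.06 = 11895.60
Landed cost (A) = invoice 267156.25 + 11895.60 + duty 17745.38 = 296797.23
Supplier B (FOB):
CIF value = FOB price + freight + insurance = 246830.13 + 8828.27 + 569.48 = 256227.88
Import duty = 256227.88 × 6.4% = 16398.58
Buyer bears (B): 8828.27 + 569.48 + 906.03 + 445.25 + 429.06 = 11178.09
Landed cost (B) = invoice 246830.13 + 11178.09 + duty 16398.58 = 274406.80
Difference = |296797.23 − 274406.80| = 22390.43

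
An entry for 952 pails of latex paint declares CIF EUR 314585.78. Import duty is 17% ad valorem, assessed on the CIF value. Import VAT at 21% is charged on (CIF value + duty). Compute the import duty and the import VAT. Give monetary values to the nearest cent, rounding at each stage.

Import duty: EUR 53479.58; import VAT: EUR 77293.73

Import duty = 314585.78 × 17% = 53479.58
VAT base = CIF + duty = 314585.78 + 53479.58 = 368065.36
Import VAT = 368065.36 × 21% = 77293.73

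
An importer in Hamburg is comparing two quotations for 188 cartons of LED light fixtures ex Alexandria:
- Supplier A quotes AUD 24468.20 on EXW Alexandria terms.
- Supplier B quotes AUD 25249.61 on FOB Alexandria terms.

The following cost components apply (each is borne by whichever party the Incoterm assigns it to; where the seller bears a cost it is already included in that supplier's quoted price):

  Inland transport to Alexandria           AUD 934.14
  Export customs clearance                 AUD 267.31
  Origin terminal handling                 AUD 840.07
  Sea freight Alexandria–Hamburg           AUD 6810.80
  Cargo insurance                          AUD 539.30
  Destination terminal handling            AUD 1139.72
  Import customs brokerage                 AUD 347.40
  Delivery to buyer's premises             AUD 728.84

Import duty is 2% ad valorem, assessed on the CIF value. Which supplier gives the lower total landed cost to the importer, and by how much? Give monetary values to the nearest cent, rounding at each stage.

Supplier B is cheaper by AUD 1285.32

Supplier A (EXW):
CIF value = EXW price + inland to port + export clearance + origin terminal + freight + insurance = 24468.20 + 934.14 + 267.31 + 840.07 + 6810.80 + 539.30 = 33859.82
Import duty = 33859.82 × 2% = 677.20
Buyer bears (A): 934.14 + 267.31 + 840.07 + 6810.80 + 539.30 + 1139.72 + 347.40 + 728.84 = 11607.58
Landed cost (A) = invoice 24468.20 + 11607.58 + duty 677.20 = 36752.98
Supplier B (FOB):
CIF value = FOB price + freight + insurance = 25249.61 + 6810.80 + 539.30 = 32599.71
Import duty = 32599.71 × 2% = 651.99
Buyer bears (B): 6810.80 + 539.30 + 1139.72 + 347.40 + 728.84 = 9566.06
Landed cost (B) = invoice 25249.61 + 9566.06 + duty 651.99 = 35467.66
Difference = |36752.98 − 35467.66| = 1285.32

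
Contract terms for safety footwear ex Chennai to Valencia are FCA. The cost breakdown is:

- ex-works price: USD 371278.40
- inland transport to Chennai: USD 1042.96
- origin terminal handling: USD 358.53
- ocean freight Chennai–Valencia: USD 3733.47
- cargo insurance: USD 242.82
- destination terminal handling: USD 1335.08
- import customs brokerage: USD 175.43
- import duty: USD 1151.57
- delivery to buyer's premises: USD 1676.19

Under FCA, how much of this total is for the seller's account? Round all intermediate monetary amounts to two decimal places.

Seller's account: USD 372321.36

FCA: the seller delivers export-cleared goods to the carrier; the buyer bears costs from that point.
Seller's account: goods 371278.40 + inland to port 1042.96 = 372321.36
Buyer's account: origin terminal 358.53 + freight 3733.47 + insurance 242.82 + destination terminal 1335.08 + brokerage 175.43 + duty 1151.57 + delivery 1676.19 = 8673.09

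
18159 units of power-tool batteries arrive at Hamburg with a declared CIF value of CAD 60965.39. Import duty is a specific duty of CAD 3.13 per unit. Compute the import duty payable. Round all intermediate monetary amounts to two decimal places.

Import duty: CAD 56837.67

Import duty = 18159 × 3.13 = 56837.67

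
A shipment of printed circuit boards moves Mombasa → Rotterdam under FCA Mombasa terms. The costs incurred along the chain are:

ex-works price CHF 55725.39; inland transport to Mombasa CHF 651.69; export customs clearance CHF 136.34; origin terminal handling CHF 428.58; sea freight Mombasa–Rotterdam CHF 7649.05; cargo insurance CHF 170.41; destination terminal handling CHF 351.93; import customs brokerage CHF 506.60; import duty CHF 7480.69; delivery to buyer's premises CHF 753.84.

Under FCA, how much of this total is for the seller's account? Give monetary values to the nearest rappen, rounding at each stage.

Seller's account: CHF 56513.42

FCA: the seller delivers export-cleared goods to the carrier; the buyer bears costs from that point.
Seller's account: goods 55725.39 + inland to port 651.69 + export clearance 136.34 = 56513.42
Buyer's account: origin terminal 428.58 + freight 7649.05 + insurance 170.41 + destination terminal 351.93 + brokerage 506.60 + duty 7480.69 + delivery 753.84 = 17341.10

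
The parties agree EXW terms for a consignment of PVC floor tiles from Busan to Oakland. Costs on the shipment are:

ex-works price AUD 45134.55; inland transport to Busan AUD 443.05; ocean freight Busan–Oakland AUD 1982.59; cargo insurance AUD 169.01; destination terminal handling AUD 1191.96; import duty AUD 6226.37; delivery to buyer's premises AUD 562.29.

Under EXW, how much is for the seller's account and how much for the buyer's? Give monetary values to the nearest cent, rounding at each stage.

EXW: the seller makes goods available at their premises; the buyer bears all onward costs.
Seller's account: goods 45134.55 = 45134.55
Buyer's account: inland to port 443.05 + freight 1982.59 + insurance 169.01 + destination terminal 1191.96 + duty 6226.37 + delivery 562.29 = 10575.27

Seller: AUD 45134.55; buyer: AUD 10575.27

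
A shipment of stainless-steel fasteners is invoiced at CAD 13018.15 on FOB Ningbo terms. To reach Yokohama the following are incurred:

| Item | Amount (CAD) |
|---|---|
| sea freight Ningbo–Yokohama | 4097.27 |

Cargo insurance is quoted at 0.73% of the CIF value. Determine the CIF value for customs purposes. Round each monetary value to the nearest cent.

Let C be the CIF value. C = FOB price + freight + 0.73% × C
C − 0.73% × C = 13018.15 + 4097.27
0.9927 × C = 17115.42
C = 17115.42 / 0.9927 = 17241.28
Insurance premium = 0.73% × 17241.28 = 125.86

CIF value: CAD 17241.28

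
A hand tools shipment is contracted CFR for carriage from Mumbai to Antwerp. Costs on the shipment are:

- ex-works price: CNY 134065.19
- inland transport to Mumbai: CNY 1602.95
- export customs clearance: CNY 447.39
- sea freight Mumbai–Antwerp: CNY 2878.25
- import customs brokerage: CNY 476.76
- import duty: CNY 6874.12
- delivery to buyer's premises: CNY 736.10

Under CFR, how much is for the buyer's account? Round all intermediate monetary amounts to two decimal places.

CFR: the seller pays costs through ocean freight to the destination port, but not insurance.
Seller's account: goods 134065.19 + inland to port 1602.95 + export clearance 447.39 + freight 2878.25 = 138993.78
Buyer's account: brokerage 476.76 + duty 6874.12 + delivery 736.10 = 8086.98

Buyer's account: CNY 8086.98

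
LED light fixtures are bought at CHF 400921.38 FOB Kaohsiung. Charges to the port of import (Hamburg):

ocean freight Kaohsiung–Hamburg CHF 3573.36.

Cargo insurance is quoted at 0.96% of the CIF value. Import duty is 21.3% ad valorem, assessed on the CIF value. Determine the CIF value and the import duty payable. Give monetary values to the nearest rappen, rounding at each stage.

Let C be the CIF value. C = FOB price + freight + 0.96% × C
C − 0.96% × C = 400921.38 + 3573.36
0.9904 × C = 404494.74
C = 404494.74 / 0.9904 = 408415.53
Insurance premium = 0.96% × 408415.53 = 3920.79
Import duty = 408415.53 × 21.3% = 86992.51

CIF value: CHF 408415.53; import duty: CHF 86992.51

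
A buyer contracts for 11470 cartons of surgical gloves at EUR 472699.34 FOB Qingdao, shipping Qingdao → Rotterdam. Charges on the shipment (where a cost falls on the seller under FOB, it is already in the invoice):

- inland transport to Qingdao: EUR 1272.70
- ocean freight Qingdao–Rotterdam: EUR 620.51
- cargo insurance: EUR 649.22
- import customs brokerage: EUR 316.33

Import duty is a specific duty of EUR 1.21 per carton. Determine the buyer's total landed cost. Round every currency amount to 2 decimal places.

Total landed cost: EUR 488164.10

FOB: the seller bears costs until goods are on board at the origin port; the buyer bears freight, insurance and all costs thereafter.
Already in the invoice (seller's account under FOB): inland to port — exclude.
CIF value = FOB price + freight + insurance = 472699.34 + 620.51 + 649.22 = 473969.07
Import duty = 11470 × 1.21 = 13878.70
Buyer bears: freight 620.51 + insurance 649.22 + brokerage 316.33 + duty 13878.70 = 15464.76
Landed cost = invoice 472699.34 + 15464.76 = 488164.10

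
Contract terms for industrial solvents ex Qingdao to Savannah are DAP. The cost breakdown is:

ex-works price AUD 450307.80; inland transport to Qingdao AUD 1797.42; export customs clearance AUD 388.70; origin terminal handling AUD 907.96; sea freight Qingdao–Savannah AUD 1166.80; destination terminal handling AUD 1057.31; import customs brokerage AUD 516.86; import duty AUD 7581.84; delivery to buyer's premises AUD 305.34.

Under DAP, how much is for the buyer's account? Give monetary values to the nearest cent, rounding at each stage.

DAP: the seller bears all costs to the named destination except import duty and clearance.
Seller's account: goods 450307.80 + inland to port 1797.42 + export clearance 388.70 + origin terminal 907.96 + freight 1166.80 + destination terminal 1057.31 + delivery 305.34 = 455931.33
Buyer's account: brokerage 516.86 + duty 7581.84 = 8098.70

Buyer's account: AUD 8098.70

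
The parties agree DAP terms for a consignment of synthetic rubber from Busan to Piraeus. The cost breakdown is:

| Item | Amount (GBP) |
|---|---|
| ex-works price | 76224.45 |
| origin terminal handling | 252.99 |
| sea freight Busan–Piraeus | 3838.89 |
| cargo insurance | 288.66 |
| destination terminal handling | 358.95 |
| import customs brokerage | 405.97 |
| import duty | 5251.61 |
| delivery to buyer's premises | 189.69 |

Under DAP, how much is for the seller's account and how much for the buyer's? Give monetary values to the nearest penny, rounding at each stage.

DAP: the seller bears all costs to the named destination except import duty and clearance.
Seller's account: goods 76224.45 + origin terminal 252.99 + freight 3838.89 + insurance 288.66 + destination terminal 358.95 + delivery 189.69 = 81153.63
Buyer's account: brokerage 405.97 + duty 5251.61 = 5657.58

Seller: GBP 81153.63; buyer: GBP 5657.58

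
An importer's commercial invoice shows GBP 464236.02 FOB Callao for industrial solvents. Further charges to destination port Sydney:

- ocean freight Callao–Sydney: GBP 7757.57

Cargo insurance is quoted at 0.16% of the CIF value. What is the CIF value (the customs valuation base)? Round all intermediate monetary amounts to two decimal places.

Let C be the CIF value. C = FOB price + freight + 0.16% × C
C − 0.16% × C = 464236.02 + 7757.57
0.9984 × C = 471993.59
C = 471993.59 / 0.9984 = 472749.99
Insurance premium = 0.16% × 472749.99 = 756.40

CIF value: GBP 472749.99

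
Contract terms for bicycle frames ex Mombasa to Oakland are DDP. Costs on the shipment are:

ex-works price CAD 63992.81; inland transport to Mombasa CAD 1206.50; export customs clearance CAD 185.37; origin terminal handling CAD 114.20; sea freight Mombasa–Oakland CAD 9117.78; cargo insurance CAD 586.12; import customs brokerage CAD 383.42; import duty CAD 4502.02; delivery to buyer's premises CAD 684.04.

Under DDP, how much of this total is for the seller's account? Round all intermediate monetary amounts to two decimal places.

Seller's account: CAD 80772.26

DDP: the seller bears all costs including import duty.
Seller's account: goods 63992.81 + inland to port 1206.50 + export clearance 185.37 + origin terminal 114.20 + freight 9117.78 + insurance 586.12 + brokerage 383.42 + duty 4502.02 + delivery 684.04 = 80772.26
Buyer's account: 0.00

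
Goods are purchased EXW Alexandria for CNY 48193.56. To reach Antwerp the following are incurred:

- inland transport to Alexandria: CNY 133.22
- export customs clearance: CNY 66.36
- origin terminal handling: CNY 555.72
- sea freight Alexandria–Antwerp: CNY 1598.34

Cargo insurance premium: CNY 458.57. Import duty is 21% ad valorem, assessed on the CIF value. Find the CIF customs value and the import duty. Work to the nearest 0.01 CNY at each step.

CIF value: CNY 51005.77; import duty: CNY 10711.21

CIF = EXW price + pre-shipment costs + freight + insurance
CIF = 48193.56 + 133.22 + 66.36 + 555.72 + 1598.34 + 458.57 = 51005.77
Import duty = 51005.77 × 21% = 10711.21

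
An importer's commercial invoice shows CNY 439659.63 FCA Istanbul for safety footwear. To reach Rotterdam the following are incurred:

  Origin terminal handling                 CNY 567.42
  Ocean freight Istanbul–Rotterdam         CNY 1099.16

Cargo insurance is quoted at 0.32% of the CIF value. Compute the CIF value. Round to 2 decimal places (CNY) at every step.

Let C be the CIF value. C = FCA price + pre-shipment costs + freight + 0.32% × C
C − 0.32% × C = 439659.63 + 567.42 + 1099.16
0.9968 × C = 441326.21
C = 441326.21 / 0.9968 = 442742.99
Insurance premium = 0.32% × 442742.99 = 1416.78

CIF value: CNY 442742.99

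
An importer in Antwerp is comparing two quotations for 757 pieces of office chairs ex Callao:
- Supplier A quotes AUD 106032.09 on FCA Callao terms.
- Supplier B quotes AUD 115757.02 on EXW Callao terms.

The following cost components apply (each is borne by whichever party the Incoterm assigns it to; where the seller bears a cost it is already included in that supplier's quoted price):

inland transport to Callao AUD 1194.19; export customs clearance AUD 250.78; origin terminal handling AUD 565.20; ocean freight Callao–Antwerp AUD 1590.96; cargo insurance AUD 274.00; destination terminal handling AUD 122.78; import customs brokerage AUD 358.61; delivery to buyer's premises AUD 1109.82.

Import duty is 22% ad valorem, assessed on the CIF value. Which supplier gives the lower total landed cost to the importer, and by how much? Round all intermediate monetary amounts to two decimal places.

Supplier A (FCA):
CIF value = FCA price + origin terminal + freight + insurance = 106032.09 + 565.20 + 1590.96 + 274.00 = 108462.25
Import duty = 108462.25 × 22% = 23861.70
Buyer bears (A): 565.20 + 1590.96 + 274.00 + 122.78 + 358.61 + 1109.82 = 4021.37
Landed cost (A) = invoice 106032.09 + 4021.37 + duty 23861.70 = 133915.16
Supplier B (EXW):
CIF value = EXW price + inland to port + export clearance + origin terminal + freight + insurance = 115757.02 + 1194.19 + 250.78 + 565.20 + 1590.96 + 274.00 = 119632.15
Import duty = 119632.15 × 22% = 26319.07
Buyer bears (B): 1194.19 + 250.78 + 565.20 + 1590.96 + 274.00 + 122.78 + 358.61 + 1109.82 = 5466.34
Landed cost (B) = invoice 115757.02 + 5466.34 + duty 26319.07 = 147542.43
Difference = |133915.16 − 147542.43| = 13627.27

Supplier A is cheaper by AUD 13627.27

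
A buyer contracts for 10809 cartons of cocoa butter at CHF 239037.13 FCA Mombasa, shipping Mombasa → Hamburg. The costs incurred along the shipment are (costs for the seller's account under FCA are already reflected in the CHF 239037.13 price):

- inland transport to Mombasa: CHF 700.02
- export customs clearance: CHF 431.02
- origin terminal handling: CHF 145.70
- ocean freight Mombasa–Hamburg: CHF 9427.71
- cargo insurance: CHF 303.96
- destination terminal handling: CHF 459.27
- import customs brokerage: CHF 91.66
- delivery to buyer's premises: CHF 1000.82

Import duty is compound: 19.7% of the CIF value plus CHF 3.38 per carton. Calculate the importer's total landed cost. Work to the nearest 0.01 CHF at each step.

Total landed cost: CHF 336036.83

FCA: the seller delivers export-cleared goods to the carrier; the buyer bears costs from that point.
Already in the invoice (seller's account under FCA): inland to port, export clearance — exclude.
CIF value = FCA price + origin terminal + freight + insurance = 239037.13 + 145.70 + 9427.71 + 303.96 = 248914.50
Ad valorem component: 248914.50 × 19.7% = 49036.16
Specific component: 10809 × 3.38 = 36534.42
Import duty = 49036.16 + 36534.42 = 85570.58
Buyer bears: origin terminal 145.70 + freight 9427.71 + insurance 303.96 + destination terminal 459.27 + brokerage 91.66 + delivery 1000.82 + duty 85570.58 = 96999.70
Landed cost = invoice 239037.13 + 96999.70 = 336036.83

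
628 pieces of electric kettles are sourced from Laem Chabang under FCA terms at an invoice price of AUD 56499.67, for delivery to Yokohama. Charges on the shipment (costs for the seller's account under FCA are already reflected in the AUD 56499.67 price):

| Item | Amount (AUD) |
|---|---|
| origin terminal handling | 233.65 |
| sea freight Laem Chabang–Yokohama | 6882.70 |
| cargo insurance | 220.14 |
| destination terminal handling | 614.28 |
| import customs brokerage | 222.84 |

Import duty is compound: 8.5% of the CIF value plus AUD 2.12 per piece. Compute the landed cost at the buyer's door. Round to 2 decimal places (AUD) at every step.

FCA: the seller delivers export-cleared goods to the carrier; the buyer bears costs from that point.
CIF value = FCA price + origin terminal + freight + insurance = 56499.67 + 233.65 + 6882.70 + 220.14 = 63836.16
Ad valorem component: 63836.16 × 8.5% = 5426.07
Specific component: 628 × 2.12 = 1331.36
Import duty = 5426.07 + 1331.36 = 6757.43
Buyer bears: origin terminal 233.65 + freight 6882.70 + insurance 220.14 + destination terminal 614.28 + brokerage 222.84 + duty 6757.43 = 14931.04
Landed cost = invoice 56499.67 + 14931.04 = 71430.71

Total landed cost: AUD 71430.71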